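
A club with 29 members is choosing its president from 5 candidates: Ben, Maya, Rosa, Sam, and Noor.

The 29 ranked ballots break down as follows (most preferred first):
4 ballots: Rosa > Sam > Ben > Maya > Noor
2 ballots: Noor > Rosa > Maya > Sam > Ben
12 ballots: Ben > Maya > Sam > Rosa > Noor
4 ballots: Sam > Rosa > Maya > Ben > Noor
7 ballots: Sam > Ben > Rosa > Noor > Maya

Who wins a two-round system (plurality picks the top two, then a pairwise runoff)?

Round 1 first-place votes: Ben 12, Maya 0, Rosa 4, Sam 11, Noor 2. Ben and Sam advance.
Runoff: Ben is ranked above Sam on 12 ballots, Sam above Ben on 17.

Sam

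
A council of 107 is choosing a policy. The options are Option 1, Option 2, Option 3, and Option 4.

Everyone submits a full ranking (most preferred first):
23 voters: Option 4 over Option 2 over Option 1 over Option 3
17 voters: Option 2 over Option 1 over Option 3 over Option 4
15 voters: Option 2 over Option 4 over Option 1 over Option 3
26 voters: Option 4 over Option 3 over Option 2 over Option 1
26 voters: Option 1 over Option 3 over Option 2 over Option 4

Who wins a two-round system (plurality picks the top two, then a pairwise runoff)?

Option 2

Round 1 first-place votes: Option 1 26, Option 2 32, Option 3 0, Option 4 49. Option 4 and Option 2 advance.
Runoff: Option 4 is ranked above Option 2 on 49 ballots, Option 2 above Option 4 on 58.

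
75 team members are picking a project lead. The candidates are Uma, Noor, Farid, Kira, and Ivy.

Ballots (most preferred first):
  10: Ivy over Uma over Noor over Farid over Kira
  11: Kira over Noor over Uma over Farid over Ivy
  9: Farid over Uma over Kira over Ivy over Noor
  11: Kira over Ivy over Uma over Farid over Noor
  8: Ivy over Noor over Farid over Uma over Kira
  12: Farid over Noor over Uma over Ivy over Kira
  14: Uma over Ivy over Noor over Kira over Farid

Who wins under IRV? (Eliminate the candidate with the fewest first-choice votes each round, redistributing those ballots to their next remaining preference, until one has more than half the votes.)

Ivy

Round 1: Uma 14, Noor 0, Farid 21, Kira 22, Ivy 18. Noor eliminated.
Round 2: Uma 14, Farid 21, Kira 22, Ivy 18. Uma eliminated.
Round 3: Farid 21, Kira 22, Ivy 32. Farid eliminated.
Round 4: Kira 31, Ivy 44. Ivy has a majority (≥38).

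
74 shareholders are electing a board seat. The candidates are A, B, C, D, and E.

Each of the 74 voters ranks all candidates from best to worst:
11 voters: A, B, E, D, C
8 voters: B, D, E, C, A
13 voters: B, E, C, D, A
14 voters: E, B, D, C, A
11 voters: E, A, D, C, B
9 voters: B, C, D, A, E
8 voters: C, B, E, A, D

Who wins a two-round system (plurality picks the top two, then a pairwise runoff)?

Round 1 first-place votes: A 11, B 30, C 8, D 0, E 25. B and E advance.
Runoff: B is ranked above E on 49 ballots, E above B on 25.

B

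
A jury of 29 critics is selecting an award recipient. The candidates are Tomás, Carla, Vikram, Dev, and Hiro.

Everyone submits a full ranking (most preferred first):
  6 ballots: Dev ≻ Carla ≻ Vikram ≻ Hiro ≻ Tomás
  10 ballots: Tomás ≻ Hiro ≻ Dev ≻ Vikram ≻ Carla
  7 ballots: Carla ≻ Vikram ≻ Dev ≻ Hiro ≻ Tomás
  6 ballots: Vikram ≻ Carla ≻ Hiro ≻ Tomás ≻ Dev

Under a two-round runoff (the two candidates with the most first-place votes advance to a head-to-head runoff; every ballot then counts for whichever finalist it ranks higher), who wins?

Carla

Round 1 first-place votes: Tomás 10, Carla 7, Vikram 6, Dev 6, Hiro 0. Tomás and Carla advance.
Runoff: Tomás is ranked above Carla on 10 ballots, Carla above Tomás on 19.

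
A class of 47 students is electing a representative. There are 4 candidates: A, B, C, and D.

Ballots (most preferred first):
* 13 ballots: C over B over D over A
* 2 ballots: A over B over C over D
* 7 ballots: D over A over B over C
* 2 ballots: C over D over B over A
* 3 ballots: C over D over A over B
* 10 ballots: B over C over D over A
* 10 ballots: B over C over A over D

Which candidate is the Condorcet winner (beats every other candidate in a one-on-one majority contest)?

B vs A: 35–12
B vs C: 29–18
B vs D: 35–12
B beats every other candidate.

B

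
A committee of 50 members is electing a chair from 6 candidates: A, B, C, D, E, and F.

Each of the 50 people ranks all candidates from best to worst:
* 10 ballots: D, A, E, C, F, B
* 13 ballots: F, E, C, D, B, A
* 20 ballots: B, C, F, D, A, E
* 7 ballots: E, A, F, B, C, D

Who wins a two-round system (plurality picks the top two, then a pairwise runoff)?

F

Round 1 first-place votes: A 0, B 20, C 0, D 10, E 7, F 13. B and F advance.
Runoff: B is ranked above F on 20 ballots, F above B on 30.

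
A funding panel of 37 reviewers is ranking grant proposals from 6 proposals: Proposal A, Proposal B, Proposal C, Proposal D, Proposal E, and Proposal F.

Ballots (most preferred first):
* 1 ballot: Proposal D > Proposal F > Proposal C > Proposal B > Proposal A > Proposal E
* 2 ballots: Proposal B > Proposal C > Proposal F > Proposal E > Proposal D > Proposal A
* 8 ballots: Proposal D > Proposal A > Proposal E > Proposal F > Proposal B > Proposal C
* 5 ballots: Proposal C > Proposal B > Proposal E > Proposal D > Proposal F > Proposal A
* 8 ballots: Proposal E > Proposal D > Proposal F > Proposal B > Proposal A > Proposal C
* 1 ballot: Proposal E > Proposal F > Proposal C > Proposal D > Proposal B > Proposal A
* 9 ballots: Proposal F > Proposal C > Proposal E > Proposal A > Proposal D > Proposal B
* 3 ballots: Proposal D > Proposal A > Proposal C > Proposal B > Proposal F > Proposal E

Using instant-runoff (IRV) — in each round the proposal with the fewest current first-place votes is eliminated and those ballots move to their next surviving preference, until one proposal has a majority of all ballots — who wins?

Round 1: Proposal A 0, Proposal B 2, Proposal C 5, Proposal D 12, Proposal E 9, Proposal F 9. Proposal A eliminated.
Round 2: Proposal B 2, Proposal C 5, Proposal D 12, Proposal E 9, Proposal F 9. Proposal B eliminated.
Round 3: Proposal C 7, Proposal D 12, Proposal E 9, Proposal F 9. Proposal C eliminated.
Round 4: Proposal D 12, Proposal E 14, Proposal F 11. Proposal F eliminated.
Round 5: Proposal D 12, Proposal E 25. Proposal E has a majority (≥19).

Proposal E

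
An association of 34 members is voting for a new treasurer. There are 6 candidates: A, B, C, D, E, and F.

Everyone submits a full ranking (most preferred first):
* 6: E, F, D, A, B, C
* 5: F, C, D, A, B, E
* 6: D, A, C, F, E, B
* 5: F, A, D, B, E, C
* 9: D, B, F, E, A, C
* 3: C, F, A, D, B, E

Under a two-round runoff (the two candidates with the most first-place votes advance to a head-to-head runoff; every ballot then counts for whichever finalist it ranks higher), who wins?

Round 1 first-place votes: A 0, B 0, C 3, D 15, E 6, F 10. D and F advance.
Runoff: D is ranked above F on 15 ballots, F above D on 19.

F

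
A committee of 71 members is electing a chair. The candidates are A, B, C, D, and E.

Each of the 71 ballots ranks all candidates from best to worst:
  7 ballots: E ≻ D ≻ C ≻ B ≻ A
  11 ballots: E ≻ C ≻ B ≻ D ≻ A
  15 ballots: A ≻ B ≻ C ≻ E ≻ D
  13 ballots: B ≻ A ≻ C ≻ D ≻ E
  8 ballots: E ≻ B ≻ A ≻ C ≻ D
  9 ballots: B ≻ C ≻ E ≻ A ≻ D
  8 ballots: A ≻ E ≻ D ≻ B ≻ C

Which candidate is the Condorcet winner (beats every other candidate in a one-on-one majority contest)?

B vs A: 48–23
B vs C: 53–18
B vs D: 56–15
B vs E: 37–34
B beats every other candidate.

B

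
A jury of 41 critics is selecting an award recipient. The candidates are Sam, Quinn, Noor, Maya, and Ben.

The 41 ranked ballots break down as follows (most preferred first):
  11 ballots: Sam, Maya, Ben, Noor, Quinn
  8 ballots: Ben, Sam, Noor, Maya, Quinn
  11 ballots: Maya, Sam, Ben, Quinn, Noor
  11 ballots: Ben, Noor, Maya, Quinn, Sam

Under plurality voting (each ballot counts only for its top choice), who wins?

Ben

First-place votes: Sam 11, Quinn 0, Noor 0, Maya 11, Ben 19.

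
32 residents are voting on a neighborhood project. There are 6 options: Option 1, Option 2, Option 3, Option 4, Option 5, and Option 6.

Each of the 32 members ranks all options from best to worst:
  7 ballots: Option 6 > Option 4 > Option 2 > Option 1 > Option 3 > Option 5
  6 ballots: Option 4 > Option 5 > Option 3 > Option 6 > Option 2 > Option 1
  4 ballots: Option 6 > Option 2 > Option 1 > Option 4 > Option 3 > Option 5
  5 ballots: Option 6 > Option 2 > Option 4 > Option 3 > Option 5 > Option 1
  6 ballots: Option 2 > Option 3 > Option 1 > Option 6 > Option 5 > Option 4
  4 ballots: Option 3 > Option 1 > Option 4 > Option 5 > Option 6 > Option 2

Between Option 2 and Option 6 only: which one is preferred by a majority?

Option 2 is ranked above Option 6 on 6 ballots; Option 6 above Option 2 on 26.

Option 6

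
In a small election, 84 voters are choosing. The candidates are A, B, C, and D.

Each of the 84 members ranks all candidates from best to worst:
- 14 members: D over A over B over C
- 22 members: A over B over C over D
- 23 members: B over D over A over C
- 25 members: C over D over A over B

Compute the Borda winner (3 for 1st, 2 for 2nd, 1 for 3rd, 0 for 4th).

A: 14×2 + 22×3 + 23×1 + 25×1 = 142
B: 14×1 + 22×2 + 23×3 + 25×0 = 127
C: 14×0 + 22×1 + 23×0 + 25×3 = 97
D: 14×3 + 22×0 + 23×2 + 25×2 = 138

A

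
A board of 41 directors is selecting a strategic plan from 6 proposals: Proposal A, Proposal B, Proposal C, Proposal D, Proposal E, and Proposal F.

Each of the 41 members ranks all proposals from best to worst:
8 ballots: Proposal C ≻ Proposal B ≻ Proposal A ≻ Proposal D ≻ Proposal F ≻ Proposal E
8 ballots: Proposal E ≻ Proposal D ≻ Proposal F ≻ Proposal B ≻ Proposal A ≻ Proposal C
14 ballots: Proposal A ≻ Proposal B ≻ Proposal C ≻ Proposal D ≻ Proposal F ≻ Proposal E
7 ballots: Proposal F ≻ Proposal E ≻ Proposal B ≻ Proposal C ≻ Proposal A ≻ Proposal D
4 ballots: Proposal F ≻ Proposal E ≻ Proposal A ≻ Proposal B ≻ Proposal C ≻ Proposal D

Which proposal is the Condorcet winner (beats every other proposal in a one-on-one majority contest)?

Proposal B

Proposal B vs Proposal A: 23–18
Proposal B vs Proposal C: 33–8
Proposal B vs Proposal D: 33–8
Proposal B vs Proposal E: 22–19
Proposal B vs Proposal F: 22–19
Proposal B beats every other proposal.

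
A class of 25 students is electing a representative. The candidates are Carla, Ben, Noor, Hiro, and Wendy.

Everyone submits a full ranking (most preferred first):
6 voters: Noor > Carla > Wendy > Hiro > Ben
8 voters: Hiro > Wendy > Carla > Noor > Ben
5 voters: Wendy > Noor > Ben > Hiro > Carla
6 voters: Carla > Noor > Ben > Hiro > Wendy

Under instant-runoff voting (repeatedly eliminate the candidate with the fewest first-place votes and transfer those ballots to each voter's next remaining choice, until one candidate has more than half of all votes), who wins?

Noor

Round 1: Carla 6, Ben 0, Noor 6, Hiro 8, Wendy 5. Ben eliminated.
Round 2: Carla 6, Noor 6, Hiro 8, Wendy 5. Wendy eliminated.
Round 3: Carla 6, Noor 11, Hiro 8. Carla eliminated.
Round 4: Noor 17, Hiro 8. Noor has a majority (≥13).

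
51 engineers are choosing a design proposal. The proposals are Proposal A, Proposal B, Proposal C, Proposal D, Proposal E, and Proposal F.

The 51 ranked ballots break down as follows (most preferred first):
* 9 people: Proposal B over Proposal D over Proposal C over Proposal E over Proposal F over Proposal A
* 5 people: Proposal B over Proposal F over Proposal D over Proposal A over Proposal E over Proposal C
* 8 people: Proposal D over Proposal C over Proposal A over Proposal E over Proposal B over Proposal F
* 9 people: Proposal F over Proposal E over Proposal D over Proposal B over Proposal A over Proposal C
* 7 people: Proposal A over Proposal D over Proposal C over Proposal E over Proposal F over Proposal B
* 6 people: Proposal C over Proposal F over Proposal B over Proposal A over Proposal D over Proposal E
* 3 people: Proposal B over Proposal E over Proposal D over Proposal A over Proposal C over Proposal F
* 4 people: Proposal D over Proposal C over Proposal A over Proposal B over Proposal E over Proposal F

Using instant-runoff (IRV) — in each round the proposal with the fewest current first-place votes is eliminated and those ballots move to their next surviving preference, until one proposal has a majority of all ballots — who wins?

Proposal D

Round 1: Proposal A 7, Proposal B 17, Proposal C 6, Proposal D 12, Proposal E 0, Proposal F 9. Proposal E eliminated.
Round 2: Proposal A 7, Proposal B 17, Proposal C 6, Proposal D 12, Proposal F 9. Proposal C eliminated.
Round 3: Proposal A 7, Proposal B 17, Proposal D 12, Proposal F 15. Proposal A eliminated.
Round 4: Proposal B 17, Proposal D 19, Proposal F 15. Proposal F eliminated.
Round 5: Proposal B 23, Proposal D 28. Proposal D has a majority (≥26).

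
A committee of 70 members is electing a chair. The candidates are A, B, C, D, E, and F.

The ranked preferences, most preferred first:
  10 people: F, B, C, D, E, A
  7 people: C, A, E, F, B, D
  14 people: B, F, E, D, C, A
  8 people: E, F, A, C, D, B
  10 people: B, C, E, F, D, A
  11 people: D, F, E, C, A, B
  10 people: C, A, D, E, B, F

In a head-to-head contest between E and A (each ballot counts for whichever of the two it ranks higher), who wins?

E is ranked above A on 53 ballots; A above E on 17.

E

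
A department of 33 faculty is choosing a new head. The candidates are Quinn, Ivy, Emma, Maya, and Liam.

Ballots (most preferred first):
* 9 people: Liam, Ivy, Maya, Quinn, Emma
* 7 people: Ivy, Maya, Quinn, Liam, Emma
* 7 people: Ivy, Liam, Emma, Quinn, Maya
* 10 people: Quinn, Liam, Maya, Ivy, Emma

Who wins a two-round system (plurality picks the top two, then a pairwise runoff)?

Round 1 first-place votes: Quinn 10, Ivy 14, Emma 0, Maya 0, Liam 9. Ivy and Quinn advance.
Runoff: Ivy is ranked above Quinn on 23 ballots, Quinn above Ivy on 10.

Ivy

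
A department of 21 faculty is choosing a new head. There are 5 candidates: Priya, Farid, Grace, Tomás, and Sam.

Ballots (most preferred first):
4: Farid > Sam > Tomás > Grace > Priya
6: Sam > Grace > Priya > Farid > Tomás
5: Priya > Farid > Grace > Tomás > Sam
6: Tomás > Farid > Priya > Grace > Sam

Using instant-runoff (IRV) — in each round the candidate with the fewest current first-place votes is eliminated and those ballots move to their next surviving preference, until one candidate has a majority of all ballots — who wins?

Tomás

Round 1: Priya 5, Farid 4, Grace 0, Tomás 6, Sam 6. Grace eliminated.
Round 2: Priya 5, Farid 4, Tomás 6, Sam 6. Farid eliminated.
Round 3: Priya 5, Tomás 6, Sam 10. Priya eliminated.
Round 4: Tomás 11, Sam 10. Tomás has a majority (≥11).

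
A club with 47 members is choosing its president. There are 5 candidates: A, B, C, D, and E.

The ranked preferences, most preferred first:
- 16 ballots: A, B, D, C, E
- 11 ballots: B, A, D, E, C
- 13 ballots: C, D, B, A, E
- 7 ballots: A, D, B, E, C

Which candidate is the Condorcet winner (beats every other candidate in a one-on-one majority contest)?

B vs A: 24–23
B vs C: 34–13
B vs D: 27–20
B vs E: 47–0
B beats every other candidate.

B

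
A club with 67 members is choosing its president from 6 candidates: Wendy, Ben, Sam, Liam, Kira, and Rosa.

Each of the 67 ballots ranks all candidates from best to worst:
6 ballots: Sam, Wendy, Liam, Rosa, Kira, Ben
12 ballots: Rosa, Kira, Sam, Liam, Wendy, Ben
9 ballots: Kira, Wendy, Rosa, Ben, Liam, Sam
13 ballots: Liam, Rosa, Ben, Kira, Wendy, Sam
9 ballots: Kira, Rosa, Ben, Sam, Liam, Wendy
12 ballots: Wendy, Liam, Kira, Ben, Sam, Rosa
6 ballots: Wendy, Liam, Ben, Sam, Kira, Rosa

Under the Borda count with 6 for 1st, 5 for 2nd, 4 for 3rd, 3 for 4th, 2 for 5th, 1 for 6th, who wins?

Wendy: 6×5 + 12×2 + 9×5 + 13×2 + 9×1 + 12×6 + 6×6 = 242
Ben: 6×1 + 12×1 + 9×3 + 13×4 + 9×4 + 12×3 + 6×4 = 193
Sam: 6×6 + 12×4 + 9×1 + 13×1 + 9×3 + 12×2 + 6×3 = 175
Liam: 6×4 + 12×3 + 9×2 + 13×6 + 9×2 + 12×5 + 6×5 = 264
Kira: 6×2 + 12×5 + 9×6 + 13×3 + 9×6 + 12×4 + 6×2 = 279
Rosa: 6×3 + 12×6 + 9×4 + 13×5 + 9×5 + 12×1 + 6×1 = 254

Kira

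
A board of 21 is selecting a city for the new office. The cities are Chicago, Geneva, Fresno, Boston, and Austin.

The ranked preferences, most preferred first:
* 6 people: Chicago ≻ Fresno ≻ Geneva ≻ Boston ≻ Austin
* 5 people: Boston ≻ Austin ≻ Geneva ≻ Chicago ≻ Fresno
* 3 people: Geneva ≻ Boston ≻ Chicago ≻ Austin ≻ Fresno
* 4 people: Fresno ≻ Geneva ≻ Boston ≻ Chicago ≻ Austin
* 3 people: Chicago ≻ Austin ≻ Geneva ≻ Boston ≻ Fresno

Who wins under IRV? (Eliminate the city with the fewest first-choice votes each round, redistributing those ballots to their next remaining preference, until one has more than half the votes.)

Round 1: Chicago 9, Geneva 3, Fresno 4, Boston 5, Austin 0. Austin eliminated.
Round 2: Chicago 9, Geneva 3, Fresno 4, Boston 5. Geneva eliminated.
Round 3: Chicago 9, Fresno 4, Boston 8. Fresno eliminated.
Round 4: Chicago 9, Boston 12. Boston has a majority (≥11).

Boston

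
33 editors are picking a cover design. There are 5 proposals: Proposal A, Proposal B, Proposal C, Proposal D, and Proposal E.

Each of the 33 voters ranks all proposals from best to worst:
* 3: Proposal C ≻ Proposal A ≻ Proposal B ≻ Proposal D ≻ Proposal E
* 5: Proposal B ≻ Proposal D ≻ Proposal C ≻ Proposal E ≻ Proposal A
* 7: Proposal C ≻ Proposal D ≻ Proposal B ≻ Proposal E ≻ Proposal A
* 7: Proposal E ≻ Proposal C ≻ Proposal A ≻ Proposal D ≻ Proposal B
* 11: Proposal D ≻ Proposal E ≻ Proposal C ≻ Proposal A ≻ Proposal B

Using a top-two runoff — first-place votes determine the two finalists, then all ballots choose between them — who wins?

Round 1 first-place votes: Proposal A 0, Proposal B 5, Proposal C 10, Proposal D 11, Proposal E 7. Proposal D and Proposal C advance.
Runoff: Proposal D is ranked above Proposal C on 16 ballots, Proposal C above Proposal D on 17.

Proposal C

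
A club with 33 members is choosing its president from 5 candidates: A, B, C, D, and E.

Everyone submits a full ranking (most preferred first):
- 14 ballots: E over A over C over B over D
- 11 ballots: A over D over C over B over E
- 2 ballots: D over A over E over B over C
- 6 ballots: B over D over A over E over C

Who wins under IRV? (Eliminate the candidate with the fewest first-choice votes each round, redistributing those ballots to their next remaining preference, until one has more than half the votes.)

A

Round 1: A 11, B 6, C 0, D 2, E 14. C eliminated.
Round 2: A 11, B 6, D 2, E 14. D eliminated.
Round 3: A 13, B 6, E 14. B eliminated.
Round 4: A 19, E 14. A has a majority (≥17).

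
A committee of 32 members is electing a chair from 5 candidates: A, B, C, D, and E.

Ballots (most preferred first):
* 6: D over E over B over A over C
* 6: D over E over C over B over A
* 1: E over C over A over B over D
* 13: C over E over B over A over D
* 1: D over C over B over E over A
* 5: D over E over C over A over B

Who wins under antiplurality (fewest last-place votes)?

Last-place votes: A 7, B 5, C 6, D 14, E 0.

E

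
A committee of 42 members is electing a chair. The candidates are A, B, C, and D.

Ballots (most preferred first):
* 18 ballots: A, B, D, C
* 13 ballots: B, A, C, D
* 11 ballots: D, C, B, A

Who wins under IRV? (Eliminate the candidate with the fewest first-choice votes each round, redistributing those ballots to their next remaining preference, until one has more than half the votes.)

Round 1: A 18, B 13, C 0, D 11. C eliminated.
Round 2: A 18, B 13, D 11. D eliminated.
Round 3: A 18, B 24. B has a majority (≥22).

B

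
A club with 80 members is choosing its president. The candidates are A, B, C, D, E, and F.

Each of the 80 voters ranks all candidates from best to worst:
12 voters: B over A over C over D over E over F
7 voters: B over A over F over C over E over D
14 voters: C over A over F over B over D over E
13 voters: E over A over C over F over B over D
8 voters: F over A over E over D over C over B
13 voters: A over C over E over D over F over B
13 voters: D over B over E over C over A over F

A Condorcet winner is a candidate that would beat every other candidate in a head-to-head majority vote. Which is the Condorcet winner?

A vs B: 48–32
A vs C: 53–27
A vs D: 67–13
A vs E: 54–26
A vs F: 72–8
A beats every other candidate.

A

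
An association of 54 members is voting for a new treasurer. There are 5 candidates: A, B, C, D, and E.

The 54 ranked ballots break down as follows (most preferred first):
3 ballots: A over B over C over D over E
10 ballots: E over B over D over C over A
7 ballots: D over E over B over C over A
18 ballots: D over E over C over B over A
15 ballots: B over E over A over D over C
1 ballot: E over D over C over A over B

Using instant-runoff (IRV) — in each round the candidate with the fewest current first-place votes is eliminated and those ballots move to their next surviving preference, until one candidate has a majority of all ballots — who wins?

B

Round 1: A 3, B 15, C 0, D 25, E 11. C eliminated.
Round 2: A 3, B 15, D 25, E 11. A eliminated.
Round 3: B 18, D 25, E 11. E eliminated.
Round 4: B 28, D 26. B has a majority (≥28).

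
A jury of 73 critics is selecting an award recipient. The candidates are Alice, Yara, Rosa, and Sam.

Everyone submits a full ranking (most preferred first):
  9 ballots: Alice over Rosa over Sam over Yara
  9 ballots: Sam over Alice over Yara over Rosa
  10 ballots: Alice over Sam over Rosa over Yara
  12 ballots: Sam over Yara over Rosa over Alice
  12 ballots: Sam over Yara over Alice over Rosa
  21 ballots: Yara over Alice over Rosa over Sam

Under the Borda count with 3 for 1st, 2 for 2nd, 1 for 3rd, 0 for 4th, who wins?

Alice: 9×3 + 9×2 + 10×3 + 12×0 + 12×1 + 21×2 = 129
Yara: 9×0 + 9×1 + 10×0 + 12×2 + 12×2 + 21×3 = 120
Rosa: 9×2 + 9×0 + 10×1 + 12×1 + 12×0 + 21×1 = 61
Sam: 9×1 + 9×3 + 10×2 + 12×3 + 12×3 + 21×0 = 128

Alice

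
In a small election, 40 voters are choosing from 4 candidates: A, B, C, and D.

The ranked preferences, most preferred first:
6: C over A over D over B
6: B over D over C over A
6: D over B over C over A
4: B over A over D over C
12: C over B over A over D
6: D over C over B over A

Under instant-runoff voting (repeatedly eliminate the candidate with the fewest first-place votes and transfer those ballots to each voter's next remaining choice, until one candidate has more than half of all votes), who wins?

D

Round 1: A 0, B 10, C 18, D 12. A eliminated.
Round 2: B 10, C 18, D 12. B eliminated.
Round 3: C 18, D 22. D has a majority (≥21).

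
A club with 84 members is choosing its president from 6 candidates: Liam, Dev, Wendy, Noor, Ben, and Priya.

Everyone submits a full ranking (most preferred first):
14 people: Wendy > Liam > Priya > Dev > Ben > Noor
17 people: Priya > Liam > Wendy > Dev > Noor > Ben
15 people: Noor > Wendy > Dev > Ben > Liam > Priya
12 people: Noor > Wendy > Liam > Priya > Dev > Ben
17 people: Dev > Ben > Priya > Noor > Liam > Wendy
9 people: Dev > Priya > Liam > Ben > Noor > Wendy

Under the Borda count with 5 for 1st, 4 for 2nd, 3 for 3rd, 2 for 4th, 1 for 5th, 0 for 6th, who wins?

Dev

Liam: 14×4 + 17×4 + 15×1 + 12×3 + 17×1 + 9×3 = 219
Dev: 14×2 + 17×2 + 15×3 + 12×1 + 17×5 + 9×5 = 249
Wendy: 14×5 + 17×3 + 15×4 + 12×4 + 17×0 + 9×0 = 229
Noor: 14×0 + 17×1 + 15×5 + 12×5 + 17×2 + 9×1 = 195
Ben: 14×1 + 17×0 + 15×2 + 12×0 + 17×4 + 9×2 = 130
Priya: 14×3 + 17×5 + 15×0 + 12×2 + 17×3 + 9×4 = 238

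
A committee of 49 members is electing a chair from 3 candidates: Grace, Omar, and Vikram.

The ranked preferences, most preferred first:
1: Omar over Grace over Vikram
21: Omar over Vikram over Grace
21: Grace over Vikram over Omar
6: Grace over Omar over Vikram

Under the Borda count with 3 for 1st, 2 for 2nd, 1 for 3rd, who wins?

Grace

Grace: 1×2 + 21×1 + 21×3 + 6×3 = 104
Omar: 1×3 + 21×3 + 21×1 + 6×2 = 99
Vikram: 1×1 + 21×2 + 21×2 + 6×1 = 91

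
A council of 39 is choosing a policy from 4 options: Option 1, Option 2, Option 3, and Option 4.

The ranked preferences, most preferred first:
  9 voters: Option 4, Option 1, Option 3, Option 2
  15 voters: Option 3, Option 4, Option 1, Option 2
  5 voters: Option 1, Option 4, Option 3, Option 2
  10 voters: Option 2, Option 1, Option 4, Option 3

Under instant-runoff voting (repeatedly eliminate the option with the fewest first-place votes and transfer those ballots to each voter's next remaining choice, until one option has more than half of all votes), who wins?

Round 1: Option 1 5, Option 2 10, Option 3 15, Option 4 9. Option 1 eliminated.
Round 2: Option 2 10, Option 3 15, Option 4 14. Option 2 eliminated.
Round 3: Option 3 15, Option 4 24. Option 4 has a majority (≥20).

Option 4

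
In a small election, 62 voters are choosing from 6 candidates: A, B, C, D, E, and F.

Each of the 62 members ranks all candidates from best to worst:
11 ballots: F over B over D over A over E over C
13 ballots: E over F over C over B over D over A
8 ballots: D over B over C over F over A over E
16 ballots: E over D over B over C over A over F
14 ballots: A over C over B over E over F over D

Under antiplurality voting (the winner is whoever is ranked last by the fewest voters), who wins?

B

Last-place votes: A 13, B 0, C 11, D 14, E 8, F 16.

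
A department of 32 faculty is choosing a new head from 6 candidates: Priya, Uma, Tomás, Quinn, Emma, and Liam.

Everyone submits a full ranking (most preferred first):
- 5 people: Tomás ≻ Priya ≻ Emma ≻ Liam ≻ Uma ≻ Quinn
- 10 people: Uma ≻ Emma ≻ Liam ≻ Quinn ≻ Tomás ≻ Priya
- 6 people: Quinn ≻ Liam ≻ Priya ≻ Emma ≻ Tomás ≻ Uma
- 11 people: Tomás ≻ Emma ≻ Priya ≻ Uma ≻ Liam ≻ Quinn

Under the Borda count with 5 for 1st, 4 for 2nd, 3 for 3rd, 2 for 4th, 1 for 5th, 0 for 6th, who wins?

Priya: 5×4 + 10×0 + 6×3 + 11×3 = 71
Uma: 5×1 + 10×5 + 6×0 + 11×2 = 77
Tomás: 5×5 + 10×1 + 6×1 + 11×5 = 96
Quinn: 5×0 + 10×2 + 6×5 + 11×0 = 50
Emma: 5×3 + 10×4 + 6×2 + 11×4 = 111
Liam: 5×2 + 10×3 + 6×4 + 11×1 = 75

Emma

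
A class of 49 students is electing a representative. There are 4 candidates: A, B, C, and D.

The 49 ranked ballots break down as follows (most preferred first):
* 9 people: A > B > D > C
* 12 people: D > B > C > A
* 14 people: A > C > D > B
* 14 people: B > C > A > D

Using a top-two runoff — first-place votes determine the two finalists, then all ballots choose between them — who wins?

Round 1 first-place votes: A 23, B 14, C 0, D 12. A and B advance.
Runoff: A is ranked above B on 23 ballots, B above A on 26.

B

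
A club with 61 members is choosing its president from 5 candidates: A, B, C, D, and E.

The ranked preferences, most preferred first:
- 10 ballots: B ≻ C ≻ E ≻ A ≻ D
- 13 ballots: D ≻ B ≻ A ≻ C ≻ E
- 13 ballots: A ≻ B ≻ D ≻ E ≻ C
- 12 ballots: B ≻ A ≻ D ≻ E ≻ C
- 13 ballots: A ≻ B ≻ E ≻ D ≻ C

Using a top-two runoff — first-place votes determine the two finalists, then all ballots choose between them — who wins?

Round 1 first-place votes: A 26, B 22, C 0, D 13, E 0. A and B advance.
Runoff: A is ranked above B on 26 ballots, B above A on 35.

B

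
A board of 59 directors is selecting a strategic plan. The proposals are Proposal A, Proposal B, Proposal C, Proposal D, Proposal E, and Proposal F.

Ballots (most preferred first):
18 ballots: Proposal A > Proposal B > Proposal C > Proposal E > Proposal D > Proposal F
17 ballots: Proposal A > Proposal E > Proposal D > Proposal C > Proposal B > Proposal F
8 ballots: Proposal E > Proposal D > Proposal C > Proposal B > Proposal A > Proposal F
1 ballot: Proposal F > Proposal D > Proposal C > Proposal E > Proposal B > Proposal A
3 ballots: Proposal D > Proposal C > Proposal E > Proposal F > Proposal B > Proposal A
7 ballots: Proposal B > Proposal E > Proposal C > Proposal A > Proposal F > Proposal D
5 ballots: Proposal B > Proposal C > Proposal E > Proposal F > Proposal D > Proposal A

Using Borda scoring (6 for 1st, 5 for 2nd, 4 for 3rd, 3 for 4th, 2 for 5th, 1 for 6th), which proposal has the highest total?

Proposal E

Proposal A: 18×6 + 17×6 + 8×2 + 1×1 + 3×1 + 7×3 + 5×1 = 256
Proposal B: 18×5 + 17×2 + 8×3 + 1×2 + 3×2 + 7×6 + 5×6 = 228
Proposal C: 18×4 + 17×3 + 8×4 + 1×4 + 3×5 + 7×4 + 5×5 = 227
Proposal D: 18×2 + 17×4 + 8×5 + 1×5 + 3×6 + 7×1 + 5×2 = 184
Proposal E: 18×3 + 17×5 + 8×6 + 1×3 + 3×4 + 7×5 + 5×4 = 257
Proposal F: 18×1 + 17×1 + 8×1 + 1×6 + 3×3 + 7×2 + 5×3 = 87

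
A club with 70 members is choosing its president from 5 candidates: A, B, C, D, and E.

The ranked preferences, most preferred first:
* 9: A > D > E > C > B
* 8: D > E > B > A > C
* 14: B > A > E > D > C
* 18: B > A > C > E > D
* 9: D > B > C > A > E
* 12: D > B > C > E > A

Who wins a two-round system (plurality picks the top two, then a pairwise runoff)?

D

Round 1 first-place votes: A 9, B 32, C 0, D 29, E 0. B and D advance.
Runoff: B is ranked above D on 32 ballots, D above B on 38.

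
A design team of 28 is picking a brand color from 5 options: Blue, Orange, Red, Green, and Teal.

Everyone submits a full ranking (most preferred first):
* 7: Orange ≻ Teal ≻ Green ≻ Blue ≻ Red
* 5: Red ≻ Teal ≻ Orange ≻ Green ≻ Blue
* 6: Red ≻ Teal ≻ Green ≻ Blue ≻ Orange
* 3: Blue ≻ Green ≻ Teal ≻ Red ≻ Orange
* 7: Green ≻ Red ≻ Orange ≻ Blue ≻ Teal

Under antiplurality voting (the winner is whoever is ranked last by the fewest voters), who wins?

Green

Last-place votes: Blue 5, Orange 9, Red 7, Green 0, Teal 7.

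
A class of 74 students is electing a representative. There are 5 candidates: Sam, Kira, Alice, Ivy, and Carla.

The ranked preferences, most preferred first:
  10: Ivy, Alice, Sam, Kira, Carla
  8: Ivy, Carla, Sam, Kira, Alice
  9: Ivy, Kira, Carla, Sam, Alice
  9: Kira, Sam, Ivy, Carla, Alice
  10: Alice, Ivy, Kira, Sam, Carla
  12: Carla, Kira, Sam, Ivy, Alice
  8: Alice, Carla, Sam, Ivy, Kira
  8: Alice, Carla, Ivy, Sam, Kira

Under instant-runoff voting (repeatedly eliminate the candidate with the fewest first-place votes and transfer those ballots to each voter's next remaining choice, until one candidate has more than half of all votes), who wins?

Ivy

Round 1: Sam 0, Kira 9, Alice 26, Ivy 27, Carla 12. Sam eliminated.
Round 2: Kira 9, Alice 26, Ivy 27, Carla 12. Kira eliminated.
Round 3: Alice 26, Ivy 36, Carla 12. Carla eliminated.
Round 4: Alice 26, Ivy 48. Ivy has a majority (≥38).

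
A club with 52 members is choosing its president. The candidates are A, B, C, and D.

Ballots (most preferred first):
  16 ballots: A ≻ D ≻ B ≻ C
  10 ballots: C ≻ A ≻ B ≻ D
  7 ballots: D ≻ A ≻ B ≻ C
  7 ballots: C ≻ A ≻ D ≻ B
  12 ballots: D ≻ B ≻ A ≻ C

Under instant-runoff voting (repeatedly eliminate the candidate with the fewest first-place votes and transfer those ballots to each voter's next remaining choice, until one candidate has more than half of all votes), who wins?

Round 1: A 16, B 0, C 17, D 19. B eliminated.
Round 2: A 16, C 17, D 19. A eliminated.
Round 3: C 17, D 35. D has a majority (≥27).

D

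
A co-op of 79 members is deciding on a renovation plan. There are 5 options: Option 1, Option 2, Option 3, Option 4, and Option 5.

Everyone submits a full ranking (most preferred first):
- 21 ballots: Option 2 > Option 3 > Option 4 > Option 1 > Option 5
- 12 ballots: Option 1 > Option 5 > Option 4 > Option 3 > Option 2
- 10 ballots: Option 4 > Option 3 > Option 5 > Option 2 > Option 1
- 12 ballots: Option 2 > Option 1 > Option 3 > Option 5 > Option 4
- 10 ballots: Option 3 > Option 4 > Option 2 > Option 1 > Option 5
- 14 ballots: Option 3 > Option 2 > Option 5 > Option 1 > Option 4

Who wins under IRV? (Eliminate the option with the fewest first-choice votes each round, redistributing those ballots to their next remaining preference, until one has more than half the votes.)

Option 3

Round 1: Option 1 12, Option 2 33, Option 3 24, Option 4 10, Option 5 0. Option 5 eliminated.
Round 2: Option 1 12, Option 2 33, Option 3 24, Option 4 10. Option 4 eliminated.
Round 3: Option 1 12, Option 2 33, Option 3 34. Option 1 eliminated.
Round 4: Option 2 33, Option 3 46. Option 3 has a majority (≥40).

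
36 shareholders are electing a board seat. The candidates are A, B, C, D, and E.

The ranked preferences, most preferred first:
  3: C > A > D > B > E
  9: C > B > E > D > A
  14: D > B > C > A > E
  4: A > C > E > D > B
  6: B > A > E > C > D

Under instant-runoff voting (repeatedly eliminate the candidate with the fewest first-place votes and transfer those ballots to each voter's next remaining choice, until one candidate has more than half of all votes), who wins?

Round 1: A 4, B 6, C 12, D 14, E 0. E eliminated.
Round 2: A 4, B 6, C 12, D 14. A eliminated.
Round 3: B 6, C 16, D 14. B eliminated.
Round 4: C 22, D 14. C has a majority (≥19).

C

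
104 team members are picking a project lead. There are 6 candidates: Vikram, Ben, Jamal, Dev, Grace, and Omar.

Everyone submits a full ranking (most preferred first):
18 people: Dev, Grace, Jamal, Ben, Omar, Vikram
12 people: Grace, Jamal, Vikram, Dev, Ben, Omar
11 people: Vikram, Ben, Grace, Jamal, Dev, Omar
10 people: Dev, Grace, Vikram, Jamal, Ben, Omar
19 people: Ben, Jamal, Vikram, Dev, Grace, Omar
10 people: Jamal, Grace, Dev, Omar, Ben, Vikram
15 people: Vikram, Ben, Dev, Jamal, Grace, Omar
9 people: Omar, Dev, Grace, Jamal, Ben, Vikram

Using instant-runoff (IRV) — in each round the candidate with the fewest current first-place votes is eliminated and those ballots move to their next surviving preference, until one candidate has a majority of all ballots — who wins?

Vikram

Round 1: Vikram 26, Ben 19, Jamal 10, Dev 28, Grace 12, Omar 9. Omar eliminated.
Round 2: Vikram 26, Ben 19, Jamal 10, Dev 37, Grace 12. Jamal eliminated.
Round 3: Vikram 26, Ben 19, Dev 37, Grace 22. Ben eliminated.
Round 4: Vikram 45, Dev 37, Grace 22. Grace eliminated.
Round 5: Vikram 57, Dev 47. Vikram has a majority (≥53).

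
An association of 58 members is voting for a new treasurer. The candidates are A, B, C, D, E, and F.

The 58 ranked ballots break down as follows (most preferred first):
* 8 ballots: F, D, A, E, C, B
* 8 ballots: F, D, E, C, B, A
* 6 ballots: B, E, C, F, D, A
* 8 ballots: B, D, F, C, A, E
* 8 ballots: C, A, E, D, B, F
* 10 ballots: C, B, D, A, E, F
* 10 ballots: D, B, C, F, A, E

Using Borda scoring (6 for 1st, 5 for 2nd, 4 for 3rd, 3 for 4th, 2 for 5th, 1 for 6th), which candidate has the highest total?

A: 8×4 + 8×1 + 6×1 + 8×2 + 8×5 + 10×3 + 10×2 = 152
B: 8×1 + 8×2 + 6×6 + 8×6 + 8×2 + 10×5 + 10×5 = 224
C: 8×2 + 8×3 + 6×4 + 8×3 + 8×6 + 10×6 + 10×4 = 236
D: 8×5 + 8×5 + 6×2 + 8×5 + 8×3 + 10×4 + 10×6 = 256
E: 8×3 + 8×4 + 6×5 + 8×1 + 8×4 + 10×2 + 10×1 = 156
F: 8×6 + 8×6 + 6×3 + 8×4 + 8×1 + 10×1 + 10×3 = 194

D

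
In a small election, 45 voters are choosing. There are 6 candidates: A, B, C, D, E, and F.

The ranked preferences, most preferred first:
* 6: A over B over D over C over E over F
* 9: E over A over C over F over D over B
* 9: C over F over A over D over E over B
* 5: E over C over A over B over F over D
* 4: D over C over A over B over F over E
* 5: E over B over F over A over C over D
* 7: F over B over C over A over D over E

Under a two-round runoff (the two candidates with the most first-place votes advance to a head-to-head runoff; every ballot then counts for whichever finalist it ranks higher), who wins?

C

Round 1 first-place votes: A 6, B 0, C 9, D 4, E 19, F 7. E and C advance.
Runoff: E is ranked above C on 19 ballots, C above E on 26.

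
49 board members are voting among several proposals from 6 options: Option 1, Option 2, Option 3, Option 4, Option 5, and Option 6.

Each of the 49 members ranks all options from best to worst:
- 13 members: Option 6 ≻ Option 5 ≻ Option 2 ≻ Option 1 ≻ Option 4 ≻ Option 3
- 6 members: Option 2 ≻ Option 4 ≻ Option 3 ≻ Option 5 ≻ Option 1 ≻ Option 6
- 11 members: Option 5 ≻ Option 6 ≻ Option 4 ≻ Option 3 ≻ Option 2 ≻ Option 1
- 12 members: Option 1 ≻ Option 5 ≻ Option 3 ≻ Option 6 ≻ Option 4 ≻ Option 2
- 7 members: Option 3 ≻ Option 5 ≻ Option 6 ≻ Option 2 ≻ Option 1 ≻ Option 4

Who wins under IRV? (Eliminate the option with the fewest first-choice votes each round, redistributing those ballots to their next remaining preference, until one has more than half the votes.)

Round 1: Option 1 12, Option 2 6, Option 3 7, Option 4 0, Option 5 11, Option 6 13. Option 4 eliminated.
Round 2: Option 1 12, Option 2 6, Option 3 7, Option 5 11, Option 6 13. Option 2 eliminated.
Round 3: Option 1 12, Option 3 13, Option 5 11, Option 6 13. Option 5 eliminated.
Round 4: Option 1 12, Option 3 13, Option 6 24. Option 1 eliminated.
Round 5: Option 3 25, Option 6 24. Option 3 has a majority (≥25).

Option 3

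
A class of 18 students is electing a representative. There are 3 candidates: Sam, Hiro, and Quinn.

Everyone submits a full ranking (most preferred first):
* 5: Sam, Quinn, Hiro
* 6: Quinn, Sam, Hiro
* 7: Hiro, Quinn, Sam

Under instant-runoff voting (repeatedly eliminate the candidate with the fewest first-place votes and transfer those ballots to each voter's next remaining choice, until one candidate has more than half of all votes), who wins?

Quinn

Round 1: Sam 5, Hiro 7, Quinn 6. Sam eliminated.
Round 2: Hiro 7, Quinn 11. Quinn has a majority (≥10).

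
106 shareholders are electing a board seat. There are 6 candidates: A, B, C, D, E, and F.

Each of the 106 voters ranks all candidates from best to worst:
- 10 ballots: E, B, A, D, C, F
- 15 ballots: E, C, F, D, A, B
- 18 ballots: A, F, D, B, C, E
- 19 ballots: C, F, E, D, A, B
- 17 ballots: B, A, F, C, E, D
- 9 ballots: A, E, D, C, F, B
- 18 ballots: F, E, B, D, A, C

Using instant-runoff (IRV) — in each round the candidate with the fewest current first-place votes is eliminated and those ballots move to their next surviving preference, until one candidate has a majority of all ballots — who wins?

E

Round 1: A 27, B 17, C 19, D 0, E 25, F 18. D eliminated.
Round 2: A 27, B 17, C 19, E 25, F 18. B eliminated.
Round 3: A 44, C 19, E 25, F 18. F eliminated.
Round 4: A 44, C 19, E 43. C eliminated.
Round 5: A 44, E 62. E has a majority (≥54).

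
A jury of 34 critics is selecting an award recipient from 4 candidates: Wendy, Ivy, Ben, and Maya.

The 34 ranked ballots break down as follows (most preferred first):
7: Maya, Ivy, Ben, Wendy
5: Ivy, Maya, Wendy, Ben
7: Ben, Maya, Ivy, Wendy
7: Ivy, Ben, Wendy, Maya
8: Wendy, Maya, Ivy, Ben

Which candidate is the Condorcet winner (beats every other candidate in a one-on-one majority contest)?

Maya vs Wendy: 19–15
Maya vs Ivy: 22–12
Maya vs Ben: 20–14
Maya beats every other candidate.

Maya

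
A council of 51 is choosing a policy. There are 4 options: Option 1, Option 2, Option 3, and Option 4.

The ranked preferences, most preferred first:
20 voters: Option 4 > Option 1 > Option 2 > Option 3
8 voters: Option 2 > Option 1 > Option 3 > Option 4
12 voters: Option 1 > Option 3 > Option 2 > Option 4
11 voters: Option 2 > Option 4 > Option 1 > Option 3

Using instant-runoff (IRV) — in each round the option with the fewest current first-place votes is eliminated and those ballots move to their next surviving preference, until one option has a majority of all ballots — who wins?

Round 1: Option 1 12, Option 2 19, Option 3 0, Option 4 20. Option 3 eliminated.
Round 2: Option 1 12, Option 2 19, Option 4 20. Option 1 eliminated.
Round 3: Option 2 31, Option 4 20. Option 2 has a majority (≥26).

Option 2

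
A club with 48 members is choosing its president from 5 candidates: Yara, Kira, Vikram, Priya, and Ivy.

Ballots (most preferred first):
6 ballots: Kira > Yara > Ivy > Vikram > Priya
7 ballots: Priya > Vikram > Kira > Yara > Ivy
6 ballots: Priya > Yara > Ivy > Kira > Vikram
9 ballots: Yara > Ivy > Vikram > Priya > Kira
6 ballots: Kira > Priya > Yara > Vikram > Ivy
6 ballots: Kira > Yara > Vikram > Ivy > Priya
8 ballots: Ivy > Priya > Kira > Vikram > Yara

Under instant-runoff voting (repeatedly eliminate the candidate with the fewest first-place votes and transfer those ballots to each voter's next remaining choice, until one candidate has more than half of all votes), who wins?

Round 1: Yara 9, Kira 18, Vikram 0, Priya 13, Ivy 8. Vikram eliminated.
Round 2: Yara 9, Kira 18, Priya 13, Ivy 8. Ivy eliminated.
Round 3: Yara 9, Kira 18, Priya 21. Yara eliminated.
Round 4: Kira 18, Priya 30. Priya has a majority (≥25).

Priya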